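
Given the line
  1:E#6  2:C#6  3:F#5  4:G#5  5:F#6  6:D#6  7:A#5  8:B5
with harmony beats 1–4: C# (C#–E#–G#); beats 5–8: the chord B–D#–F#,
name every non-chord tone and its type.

The harmony at that moment is C# major triad (C#, E#, G#); F#5 is not a chord tone.
It is approached by leap down from C#6 and left by step up to G#5.
Leap in, step out — an appoggiatura.
The harmony at that moment is B major triad (B, D#, F#); A#5 is not a chord tone.
It is approached by leap down from D#6 and left by step up to B5.
Leap in, step out — an appoggiatura.

F#5 (beat 3) — appoggiatura; A#5 (beat 7) — appoggiatura.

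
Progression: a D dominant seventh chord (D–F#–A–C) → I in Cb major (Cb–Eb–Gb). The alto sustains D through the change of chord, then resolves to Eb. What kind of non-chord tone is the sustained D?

The harmony at that moment is Cb major triad (Cb, Eb, Gb); D is not a chord tone.
It is held over (the same pitch as the preceding D) and left by step up to Eb.
Held over from the previous chord and resolving up by step — a retardation.

D is a retardation.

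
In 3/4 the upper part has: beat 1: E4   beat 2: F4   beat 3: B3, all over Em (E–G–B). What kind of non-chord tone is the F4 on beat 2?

The harmony at that moment is E minor triad (E, G, B); F4 is not a chord tone.
It is approached by step up from E4 and left by leap down to B3.
Step in, leap out, on a weak beat — an escape tone.

Escape tone.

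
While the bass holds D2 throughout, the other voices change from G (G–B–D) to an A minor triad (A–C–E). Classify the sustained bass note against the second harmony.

The harmony at that moment is A minor triad (A, C, E); D2 is not a chord tone.
It is held over (the same pitch as the preceding D2) and then sustained as the same pitch into the next harmony.
Sustained through a change of harmony — a pedal tone.

Pedal tone (pedal point).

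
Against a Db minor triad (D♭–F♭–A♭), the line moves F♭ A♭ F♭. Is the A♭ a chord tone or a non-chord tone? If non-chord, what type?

Chord tone (the fifth of Db minor triad).

Db minor triad contains D♭, F♭, A♭; A♭ is the fifth, so it is a chord tone.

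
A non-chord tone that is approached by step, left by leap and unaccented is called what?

Approach: by step. Departure: by leap. Metric position: weak.
Step in, leap out, from a weak position — an escape tone (échappée). (It is the mirror image of the appoggiatura, which leaps in and steps out on a strong beat.)

Escape tone.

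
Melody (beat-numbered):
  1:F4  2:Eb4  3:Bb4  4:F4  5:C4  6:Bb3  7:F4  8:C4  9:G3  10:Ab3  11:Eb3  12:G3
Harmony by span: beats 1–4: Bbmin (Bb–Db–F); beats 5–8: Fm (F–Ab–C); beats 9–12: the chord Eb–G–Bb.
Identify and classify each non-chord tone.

Eb4 (beat 2) — escape tone; Bb3 (beat 6) — escape tone; Ab3 (beat 10) — escape tone.

The harmony at that moment is Bb minor triad (Bb, Db, F); Eb4 is not a chord tone.
It is approached by step down from F4 and left by leap up to Bb4.
Step in, leap out — an escape tone.
The harmony at that moment is F minor triad (F, Ab, C); Bb3 is not a chord tone.
It is approached by step down from C4 and left by leap up to F4.
Step in, leap out — an escape tone.
The harmony at that moment is Eb major triad (Eb, G, Bb); Ab3 is not a chord tone.
It is approached by step up from G3 and left by leap down to Eb3.
Step in, leap out — an escape tone.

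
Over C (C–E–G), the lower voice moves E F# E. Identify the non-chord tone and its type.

F# is a neighbor tone.

The harmony at that moment is C major triad (C, E, G); F# is not a chord tone.
It is approached by step up from E and left by step down to E.
Step away and step back to the same note — a neighbor tone (upper neighbor).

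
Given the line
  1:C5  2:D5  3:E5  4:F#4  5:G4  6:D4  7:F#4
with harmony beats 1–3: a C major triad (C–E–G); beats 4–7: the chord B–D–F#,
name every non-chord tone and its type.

The harmony at that moment is C major triad (C, E, G); D5 is not a chord tone.
It is approached by step up from C5 and left by step up to E5.
Step in, step out in the same direction — a passing tone.
The harmony at that moment is B minor triad (B, D, F#); G4 is not a chord tone.
It is approached by step up from F#4 and left by leap down to D4.
Step in, leap out — an escape tone.

D5 (beat 2) — passing tone; G4 (beat 5) — escape tone.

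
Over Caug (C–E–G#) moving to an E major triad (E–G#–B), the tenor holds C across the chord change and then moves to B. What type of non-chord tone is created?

The harmony at that moment is E major triad (E, G#, B); C is not a chord tone.
It is held over (the same pitch as the preceding C) and left by step down to B.
Held over from the previous chord and resolving down by step — a suspension.

C is a suspension.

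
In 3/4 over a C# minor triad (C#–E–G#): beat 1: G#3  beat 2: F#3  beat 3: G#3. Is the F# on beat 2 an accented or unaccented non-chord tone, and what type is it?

Unaccented neighbor tone.

The harmony at that moment is C# minor triad (C#, E, G#); F#3 is not a chord tone.
It is approached by step down from G#3 and left by step up to G#3.
Step away and step back to the same note — a neighbor tone (lower neighbor).
It falls on a weak beat, so it is unaccented.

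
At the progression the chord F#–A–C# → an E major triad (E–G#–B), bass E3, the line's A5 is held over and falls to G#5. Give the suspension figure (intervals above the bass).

At the second chord the bass is E3. The suspended A5 lies a fourth above the bass; after resolving down by step to G#5, the interval above the bass becomes a third.
Suspension figures are named by those two intervals: 4–3.

4–3 suspension.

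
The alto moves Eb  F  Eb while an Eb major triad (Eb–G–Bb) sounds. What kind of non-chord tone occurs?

F is a neighbor tone.

The harmony at that moment is Eb major triad (Eb, G, Bb); F is not a chord tone.
It is approached by step up from Eb and left by step down to Eb.
Step away and step back to the same note — a neighbor tone (upper neighbor).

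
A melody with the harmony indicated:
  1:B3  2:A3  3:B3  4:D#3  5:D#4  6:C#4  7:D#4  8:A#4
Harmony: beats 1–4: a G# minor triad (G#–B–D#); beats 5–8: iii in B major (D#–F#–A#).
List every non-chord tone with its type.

The harmony at that moment is G# minor triad (G#, B, D#); A3 is not a chord tone.
It is approached by step down from B3 and left by step up to B3.
Step away and step back to the same note — a neighbor tone (lower neighbor).
The harmony at that moment is D# minor triad (D#, F#, A#); C#4 is not a chord tone.
It is approached by step down from D#4 and left by step up to D#4.
Step away and step back to the same note — a neighbor tone (lower neighbor).

A3 (beat 2) — neighbor tone; C#4 (beat 6) — neighbor tone.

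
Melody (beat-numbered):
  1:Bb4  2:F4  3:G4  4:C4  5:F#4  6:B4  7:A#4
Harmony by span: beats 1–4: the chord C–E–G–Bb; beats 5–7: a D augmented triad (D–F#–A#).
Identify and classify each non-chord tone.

The harmony at that moment is C dominant seventh chord (C, E, G, Bb); F4 is not a chord tone.
It is approached by leap down from Bb4 and left by step up to G4.
Leap in, step out — an appoggiatura.
The harmony at that moment is D augmented triad (D, F#, A#); B4 is not a chord tone.
It is approached by leap up from F#4 and left by step down to A#4.
Leap in, step out — an appoggiatura.

F4 (beat 2) — appoggiatura; B4 (beat 6) — appoggiatura.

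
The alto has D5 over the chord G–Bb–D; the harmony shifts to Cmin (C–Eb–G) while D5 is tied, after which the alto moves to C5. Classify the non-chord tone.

D5 is a suspension.

The harmony at that moment is C minor triad (C, Eb, G); D5 is not a chord tone.
It is held over (the same pitch as the preceding D5) and left by step down to C5.
Held over from the previous chord and resolving down by step — a suspension.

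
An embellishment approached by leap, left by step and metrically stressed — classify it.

Appoggiatura.

Approach: by leap. Departure: by step. Metric position: strong.
Leap in, step out, in a metrically strong position — an appoggiatura. (It is the mirror image of the escape tone, which steps in and leaps out from a weak position.)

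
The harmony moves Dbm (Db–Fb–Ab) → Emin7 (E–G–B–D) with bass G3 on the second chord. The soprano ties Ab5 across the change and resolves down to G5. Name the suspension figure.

9–8 suspension.

At the second chord the bass is G3. The suspended Ab5 lies a ninth above the bass; after resolving down by step to G5, the interval above the bass becomes an octave.
Suspension figures are named by those two intervals: 9–8.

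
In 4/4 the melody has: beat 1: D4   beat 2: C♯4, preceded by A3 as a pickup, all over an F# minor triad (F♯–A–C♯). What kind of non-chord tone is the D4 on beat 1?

Appoggiatura.

The harmony at that moment is F♯ minor triad (F♯, A, C♯); D4 is not a chord tone.
It is approached by leap up from A3 and left by step down to C♯4.
Leap in, step out, metrically accented — an appoggiatura.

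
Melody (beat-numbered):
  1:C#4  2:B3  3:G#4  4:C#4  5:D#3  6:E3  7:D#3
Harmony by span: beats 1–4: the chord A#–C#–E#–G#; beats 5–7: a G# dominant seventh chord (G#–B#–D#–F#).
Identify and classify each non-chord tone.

The harmony at that moment is A# minor seventh chord (A#, C#, E#, G#); B3 is not a chord tone.
It is approached by step down from C#4 and left by leap up to G#4.
Step in, leap out — an escape tone.
The harmony at that moment is G# dominant seventh chord (G#, B#, D#, F#); E3 is not a chord tone.
It is approached by step up from D#3 and left by step down to D#3.
Step away and step back to the same note — a neighbor tone (upper neighbor).

B3 (beat 2) — escape tone; E3 (beat 6) — neighbor tone.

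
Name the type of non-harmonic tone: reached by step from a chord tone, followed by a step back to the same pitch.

Neighbor tone.

Approach: by step. Departure: by step in the opposite direction, back to the starting pitch.
Stepwise on both sides but reversing to return to the same chord tone — a neighbor tone. (Had it continued onward in the same direction it would be a passing tone instead.)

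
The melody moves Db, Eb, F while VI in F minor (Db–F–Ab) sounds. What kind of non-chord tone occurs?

The harmony at that moment is Db major triad (Db, F, Ab); Eb is not a chord tone.
It is approached by step up from Db and left by step up to F.
Step in, step out in the same direction — a passing tone.

Eb is a passing tone.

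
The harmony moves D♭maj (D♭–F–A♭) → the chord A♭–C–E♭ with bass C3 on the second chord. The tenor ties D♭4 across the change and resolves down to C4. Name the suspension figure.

9–8 suspension.

At the second chord the bass is C3. The suspended D♭4 lies a ninth above the bass; after resolving down by step to C4, the interval above the bass becomes an octave.
Suspension figures are named by those two intervals: 9–8.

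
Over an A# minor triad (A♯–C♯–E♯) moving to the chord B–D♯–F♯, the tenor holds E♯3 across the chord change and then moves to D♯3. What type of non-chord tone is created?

E♯3 is a suspension.

The harmony at that moment is B major triad (B, D♯, F♯); E♯3 is not a chord tone.
It is held over (the same pitch as the preceding E♯3) and left by step down to D♯3.
Held over from the previous chord and resolving down by step — a suspension.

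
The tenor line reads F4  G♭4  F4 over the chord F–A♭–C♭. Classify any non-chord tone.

G♭4 is a neighbor tone.

The harmony at that moment is F diminished triad (F, A♭, C♭); G♭4 is not a chord tone.
It is approached by step up from F4 and left by step down to F4.
Step away and step back to the same note — a neighbor tone (upper neighbor).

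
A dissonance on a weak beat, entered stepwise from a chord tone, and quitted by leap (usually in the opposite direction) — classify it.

Escape tone.

Approach: by step. Departure: by leap. Metric position: weak.
Step in, leap out, from a weak position — an escape tone (échappée). (It is the mirror image of the appoggiatura, which leaps in and steps out on a strong beat.)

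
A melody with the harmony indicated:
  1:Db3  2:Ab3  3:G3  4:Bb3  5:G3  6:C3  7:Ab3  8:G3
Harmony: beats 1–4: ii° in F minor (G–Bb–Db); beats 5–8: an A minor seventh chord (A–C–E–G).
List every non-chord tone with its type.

The harmony at that moment is G diminished triad (G, Bb, Db); Ab3 is not a chord tone.
It is approached by leap up from Db3 and left by step down to G3.
Leap in, step out — an appoggiatura.
The harmony at that moment is A minor seventh chord (A, C, E, G); Ab3 is not a chord tone.
It is approached by leap up from C3 and left by step down to G3.
Leap in, step out — an appoggiatura.

Ab3 (beat 2) — appoggiatura; Ab3 (beat 7) — appoggiatura.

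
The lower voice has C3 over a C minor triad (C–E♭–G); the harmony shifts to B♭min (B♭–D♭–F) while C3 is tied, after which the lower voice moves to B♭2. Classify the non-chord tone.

C3 is a suspension.

The harmony at that moment is B♭ minor triad (B♭, D♭, F); C3 is not a chord tone.
It is held over (the same pitch as the preceding C3) and left by step down to B♭2.
Held over from the previous chord and resolving down by step — a suspension.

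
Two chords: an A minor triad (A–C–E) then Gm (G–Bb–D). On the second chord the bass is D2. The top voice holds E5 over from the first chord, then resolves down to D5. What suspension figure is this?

9–8 suspension.

At the second chord the bass is D2. The suspended E5 lies a ninth above the bass; after resolving down by step to D5, the interval above the bass becomes an octave.
Suspension figures are named by those two intervals: 9–8.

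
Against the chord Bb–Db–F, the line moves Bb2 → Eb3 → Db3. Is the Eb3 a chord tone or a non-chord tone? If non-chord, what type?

The harmony at that moment is Bb minor triad (Bb, Db, F); Eb3 is not a chord tone.
It is approached by leap up from Bb2 and left by step down to Db3.
Leap in, step out — an appoggiatura.

Non-chord tone — an appoggiatura.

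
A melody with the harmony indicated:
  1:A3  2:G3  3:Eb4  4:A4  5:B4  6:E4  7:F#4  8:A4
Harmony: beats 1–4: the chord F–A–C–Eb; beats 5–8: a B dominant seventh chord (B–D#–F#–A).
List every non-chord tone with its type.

The harmony at that moment is F dominant seventh chord (F, A, C, Eb); G3 is not a chord tone.
It is approached by step down from A3 and left by leap up to Eb4.
Step in, leap out — an escape tone.
The harmony at that moment is B dominant seventh chord (B, D#, F#, A); E4 is not a chord tone.
It is approached by leap down from B4 and left by step up to F#4.
Leap in, step out — an appoggiatura.

G3 (beat 2) — escape tone; E4 (beat 6) — appoggiatura.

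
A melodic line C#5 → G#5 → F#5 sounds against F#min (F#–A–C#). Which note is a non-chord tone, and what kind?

The harmony at that moment is F# minor triad (F#, A, C#); G#5 is not a chord tone.
It is approached by leap up from C#5 and left by step down to F#5.
Leap in, step out — an appoggiatura.

G#5 is an appoggiatura.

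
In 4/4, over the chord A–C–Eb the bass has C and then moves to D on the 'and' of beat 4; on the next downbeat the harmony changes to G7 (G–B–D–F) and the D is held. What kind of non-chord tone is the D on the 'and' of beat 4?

Anticipation.

The harmony at that moment is A diminished triad (A, C, Eb); D is not a chord tone.
It is approached by step up from C and then sustained as the same pitch into the next harmony.
Arriving early and becoming a chord tone when the harmony changes — an anticipation.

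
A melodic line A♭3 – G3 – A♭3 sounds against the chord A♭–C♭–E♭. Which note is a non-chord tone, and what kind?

G3 is a neighbor tone.

The harmony at that moment is A♭ minor triad (A♭, C♭, E♭); G3 is not a chord tone.
It is approached by step down from A♭3 and left by step up to A♭3.
Step away and step back to the same note — a neighbor tone (lower neighbor).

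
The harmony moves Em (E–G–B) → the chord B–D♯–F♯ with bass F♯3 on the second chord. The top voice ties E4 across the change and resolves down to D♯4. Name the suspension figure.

7–6 suspension.

At the second chord the bass is F♯3. The suspended E4 lies a seventh above the bass; after resolving down by step to D♯4, the interval above the bass becomes a sixth.
Suspension figures are named by those two intervals: 7–6.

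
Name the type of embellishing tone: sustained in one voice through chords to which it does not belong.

Pedal tone.

Approach: none. Departure: none — a single pitch is sustained while the chords change around it, passing through harmonies that do not contain it.
No melodic motion at all; the dissonance is created entirely by the moving harmonies against the stationary note — a pedal tone (pedal point).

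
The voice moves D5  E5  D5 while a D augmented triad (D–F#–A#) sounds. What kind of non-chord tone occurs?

E5 is a neighbor tone.

The harmony at that moment is D augmented triad (D, F#, A#); E5 is not a chord tone.
It is approached by step up from D5 and left by step down to D5.
Step away and step back to the same note — a neighbor tone (upper neighbor).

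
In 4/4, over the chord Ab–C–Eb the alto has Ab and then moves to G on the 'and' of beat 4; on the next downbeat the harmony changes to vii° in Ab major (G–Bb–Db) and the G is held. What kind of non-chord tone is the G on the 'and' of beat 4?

Anticipation.

The harmony at that moment is Ab major triad (Ab, C, Eb); G is not a chord tone.
It is approached by step down from Ab and then sustained as the same pitch into the next harmony.
Arriving early and becoming a chord tone when the harmony changes — an anticipation.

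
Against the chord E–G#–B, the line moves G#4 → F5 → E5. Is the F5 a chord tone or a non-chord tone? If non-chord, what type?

The harmony at that moment is E major triad (E, G#, B); F5 is not a chord tone.
It is approached by leap up from G#4 and left by step down to E5.
Leap in, step out — an appoggiatura.

Non-chord tone — an appoggiatura.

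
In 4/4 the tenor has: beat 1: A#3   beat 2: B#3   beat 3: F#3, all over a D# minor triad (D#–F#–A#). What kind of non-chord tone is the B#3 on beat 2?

The harmony at that moment is D# minor triad (D#, F#, A#); B#3 is not a chord tone.
It is approached by step up from A#3 and left by leap down to F#3.
Step in, leap out, on a weak beat — an escape tone.

Escape tone.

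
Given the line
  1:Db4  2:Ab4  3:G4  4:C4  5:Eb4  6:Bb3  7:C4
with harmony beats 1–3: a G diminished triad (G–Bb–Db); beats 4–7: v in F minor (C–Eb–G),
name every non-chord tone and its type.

Ab4 (beat 2) — appoggiatura; Bb3 (beat 6) — appoggiatura.

The harmony at that moment is G diminished triad (G, Bb, Db); Ab4 is not a chord tone.
It is approached by leap up from Db4 and left by step down to G4.
Leap in, step out — an appoggiatura.
The harmony at that moment is C minor triad (C, Eb, G); Bb3 is not a chord tone.
It is approached by leap down from Eb4 and left by step up to C4.
Leap in, step out — an appoggiatura.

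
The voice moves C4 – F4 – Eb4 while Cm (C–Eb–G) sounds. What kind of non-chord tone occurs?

The harmony at that moment is C minor triad (C, Eb, G); F4 is not a chord tone.
It is approached by leap up from C4 and left by step down to Eb4.
Leap in, step out — an appoggiatura.

F4 is an appoggiatura.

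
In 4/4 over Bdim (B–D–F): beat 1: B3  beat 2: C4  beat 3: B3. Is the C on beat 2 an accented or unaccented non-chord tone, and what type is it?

Unaccented neighbor tone.

The harmony at that moment is B diminished triad (B, D, F); C4 is not a chord tone.
It is approached by step up from B3 and left by step down to B3.
Step away and step back to the same note — a neighbor tone (upper neighbor).
It falls on a weak beat, so it is unaccented.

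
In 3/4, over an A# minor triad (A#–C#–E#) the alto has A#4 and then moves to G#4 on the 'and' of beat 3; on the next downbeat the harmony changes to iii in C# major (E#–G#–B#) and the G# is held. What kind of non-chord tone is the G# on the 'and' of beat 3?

The harmony at that moment is A# minor triad (A#, C#, E#); G#4 is not a chord tone.
It is approached by step down from A#4 and then sustained as the same pitch into the next harmony.
Arriving early and becoming a chord tone when the harmony changes — an anticipation.

Anticipation.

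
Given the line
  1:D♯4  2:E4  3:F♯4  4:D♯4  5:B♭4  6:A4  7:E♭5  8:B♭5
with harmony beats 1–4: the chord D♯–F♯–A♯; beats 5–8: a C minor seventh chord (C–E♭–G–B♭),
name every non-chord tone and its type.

E4 (beat 2) — passing tone; A4 (beat 6) — escape tone.

The harmony at that moment is D♯ minor triad (D♯, F♯, A♯); E4 is not a chord tone.
It is approached by step up from D♯4 and left by step up to F♯4.
Step in, step out in the same direction — a passing tone.
The harmony at that moment is C minor seventh chord (C, E♭, G, B♭); A4 is not a chord tone.
It is approached by step down from B♭4 and left by leap up to E♭5.
Step in, leap out — an escape tone.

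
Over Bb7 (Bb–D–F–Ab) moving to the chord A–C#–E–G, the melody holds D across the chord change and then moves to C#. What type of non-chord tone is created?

D is a suspension.

The harmony at that moment is A dominant seventh chord (A, C#, E, G); D is not a chord tone.
It is held over (the same pitch as the preceding D) and left by step down to C#.
Held over from the previous chord and resolving down by step — a suspension.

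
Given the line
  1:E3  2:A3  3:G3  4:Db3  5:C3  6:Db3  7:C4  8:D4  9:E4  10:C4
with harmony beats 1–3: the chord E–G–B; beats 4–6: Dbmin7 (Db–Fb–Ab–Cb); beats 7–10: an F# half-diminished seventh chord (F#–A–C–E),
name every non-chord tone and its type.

A3 (beat 2) — appoggiatura; C3 (beat 5) — neighbor tone; D4 (beat 8) — passing tone.

The harmony at that moment is E minor triad (E, G, B); A3 is not a chord tone.
It is approached by leap up from E3 and left by step down to G3.
Leap in, step out — an appoggiatura.
The harmony at that moment is Db minor seventh chord (Db, Fb, Ab, Cb); C3 is not a chord tone.
It is approached by step down from Db3 and left by step up to Db3.
Step away and step back to the same note — a neighbor tone (lower neighbor).
The harmony at that moment is F# half-diminished seventh chord (F#, A, C, E); D4 is not a chord tone.
It is approached by step up from C4 and left by step up to E4.
Step in, step out in the same direction — a passing tone.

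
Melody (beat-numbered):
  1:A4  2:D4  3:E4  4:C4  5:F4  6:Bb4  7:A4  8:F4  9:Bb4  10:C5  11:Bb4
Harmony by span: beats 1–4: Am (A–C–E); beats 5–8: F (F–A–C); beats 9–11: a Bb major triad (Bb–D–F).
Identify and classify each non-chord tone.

D4 (beat 2) — appoggiatura; Bb4 (beat 6) — appoggiatura; C5 (beat 10) — neighbor tone.

The harmony at that moment is A minor triad (A, C, E); D4 is not a chord tone.
It is approached by leap down from A4 and left by step up to E4.
Leap in, step out — an appoggiatura.
The harmony at that moment is F major triad (F, A, C); Bb4 is not a chord tone.
It is approached by leap up from F4 and left by step down to A4.
Leap in, step out — an appoggiatura.
The harmony at that moment is Bb major triad (Bb, D, F); C5 is not a chord tone.
It is approached by step up from Bb4 and left by step down to Bb4.
Step away and step back to the same note — a neighbor tone (upper neighbor).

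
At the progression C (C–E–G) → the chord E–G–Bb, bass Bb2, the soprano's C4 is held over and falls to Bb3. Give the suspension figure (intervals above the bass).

At the second chord the bass is Bb2. The suspended C4 lies a ninth above the bass; after resolving down by step to Bb3, the interval above the bass becomes an octave.
Suspension figures are named by those two intervals: 9–8.

9–8 suspension.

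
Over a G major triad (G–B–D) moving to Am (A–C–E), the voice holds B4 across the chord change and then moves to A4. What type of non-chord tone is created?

B4 is a suspension.

The harmony at that moment is A minor triad (A, C, E); B4 is not a chord tone.
It is held over (the same pitch as the preceding B4) and left by step down to A4.
Held over from the previous chord and resolving down by step — a suspension.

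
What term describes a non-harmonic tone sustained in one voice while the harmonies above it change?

Approach: none. Departure: none — a single pitch is sustained while the chords change around it, passing through harmonies that do not contain it.
No melodic motion at all; the dissonance is created entirely by the moving harmonies against the stationary note — a pedal tone (pedal point).

Pedal tone.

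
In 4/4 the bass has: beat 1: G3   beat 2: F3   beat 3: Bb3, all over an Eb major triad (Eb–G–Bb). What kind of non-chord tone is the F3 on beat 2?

The harmony at that moment is Eb major triad (Eb, G, Bb); F3 is not a chord tone.
It is approached by step down from G3 and left by leap up to Bb3.
Step in, leap out, on a weak beat — an escape tone.

Escape tone.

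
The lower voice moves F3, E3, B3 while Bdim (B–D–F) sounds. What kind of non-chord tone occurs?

E3 is an escape tone.

The harmony at that moment is B diminished triad (B, D, F); E3 is not a chord tone.
It is approached by step down from F3 and left by leap up to B3.
Step in, leap out — an escape tone.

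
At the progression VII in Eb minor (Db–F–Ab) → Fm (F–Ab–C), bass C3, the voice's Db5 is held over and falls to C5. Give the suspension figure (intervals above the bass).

At the second chord the bass is C3. The suspended Db5 lies a ninth above the bass; after resolving down by step to C5, the interval above the bass becomes an octave.
Suspension figures are named by those two intervals: 9–8.

9–8 suspension.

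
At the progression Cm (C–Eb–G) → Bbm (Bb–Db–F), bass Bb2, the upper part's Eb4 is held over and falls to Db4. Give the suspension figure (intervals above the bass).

At the second chord the bass is Bb2. The suspended Eb4 lies a fourth above the bass; after resolving down by step to Db4, the interval above the bass becomes a third.
Suspension figures are named by those two intervals: 4–3.

4–3 suspension.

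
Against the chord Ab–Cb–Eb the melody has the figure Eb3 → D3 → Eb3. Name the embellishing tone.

D3 is a neighbor tone.

The harmony at that moment is Ab minor triad (Ab, Cb, Eb); D3 is not a chord tone.
It is approached by step down from Eb3 and left by step up to Eb3.
Step away and step back to the same note — a neighbor tone (lower neighbor).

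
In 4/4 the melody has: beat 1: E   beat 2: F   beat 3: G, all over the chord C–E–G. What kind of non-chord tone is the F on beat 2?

Passing tone.

The harmony at that moment is C major triad (C, E, G); F is not a chord tone.
It is approached by step up from E and left by step up to G.
Step in, step out in the same direction — a passing tone.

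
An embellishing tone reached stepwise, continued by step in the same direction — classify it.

Approach: by step. Departure: by step, continuing in the same direction.
Stepwise on both sides with no change of direction means the note fills in the space between two different chord tones — a passing tone. (Had it turned back to its starting note it would be a neighbor tone instead.)

Passing tone.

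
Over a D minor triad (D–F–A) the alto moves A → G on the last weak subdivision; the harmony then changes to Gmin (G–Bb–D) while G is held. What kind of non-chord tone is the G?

G is an anticipation.

The harmony at that moment is D minor triad (D, F, A); G is not a chord tone.
It is approached by step down from A and then sustained as the same pitch into the next harmony.
Arriving early and becoming a chord tone when the harmony changes — an anticipation.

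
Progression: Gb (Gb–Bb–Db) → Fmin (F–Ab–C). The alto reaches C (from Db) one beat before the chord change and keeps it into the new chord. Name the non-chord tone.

C is an anticipation.

The harmony at that moment is Gb major triad (Gb, Bb, Db); C is not a chord tone.
It is approached by step down from Db and then sustained as the same pitch into the next harmony.
Arriving early and becoming a chord tone when the harmony changes — an anticipation.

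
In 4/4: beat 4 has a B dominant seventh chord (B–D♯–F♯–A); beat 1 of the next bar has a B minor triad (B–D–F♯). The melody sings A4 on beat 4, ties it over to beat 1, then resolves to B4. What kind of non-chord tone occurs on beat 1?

The harmony at that moment is B minor triad (B, D, F♯); A4 is not a chord tone.
It is held over (the same pitch as the preceding A4) and left by step up to B4.
Held over from the previous chord and resolving up by step — a retardation.

Retardation.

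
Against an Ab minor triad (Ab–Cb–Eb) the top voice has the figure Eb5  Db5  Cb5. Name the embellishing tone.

The harmony at that moment is Ab minor triad (Ab, Cb, Eb); Db5 is not a chord tone.
It is approached by step down from Eb5 and left by step down to Cb5.
Step in, step out in the same direction — a passing tone.

Db5 is a passing tone.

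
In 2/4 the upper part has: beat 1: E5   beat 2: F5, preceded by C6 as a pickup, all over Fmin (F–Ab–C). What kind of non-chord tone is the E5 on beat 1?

The harmony at that moment is F minor triad (F, Ab, C); E5 is not a chord tone.
It is approached by leap down from C6 and left by step up to F5.
Leap in, step out, metrically accented — an appoggiatura.

Appoggiatura.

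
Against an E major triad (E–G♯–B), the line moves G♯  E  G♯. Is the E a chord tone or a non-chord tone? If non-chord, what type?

Chord tone (the root of E major triad).

E major triad contains E, G♯, B; E is the root, so it is a chord tone.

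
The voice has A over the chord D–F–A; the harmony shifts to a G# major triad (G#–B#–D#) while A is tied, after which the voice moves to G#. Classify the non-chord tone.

The harmony at that moment is G# major triad (G#, B#, D#); A is not a chord tone.
It is held over (the same pitch as the preceding A) and left by step down to G#.
Held over from the previous chord and resolving down by step — a suspension.

A is a suspension.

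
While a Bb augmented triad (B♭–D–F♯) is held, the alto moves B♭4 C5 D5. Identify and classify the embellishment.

The harmony at that moment is B♭ augmented triad (B♭, D, F♯); C5 is not a chord tone.
It is approached by step up from B♭4 and left by step up to D5.
Step in, step out in the same direction — a passing tone.

C5 is a passing tone.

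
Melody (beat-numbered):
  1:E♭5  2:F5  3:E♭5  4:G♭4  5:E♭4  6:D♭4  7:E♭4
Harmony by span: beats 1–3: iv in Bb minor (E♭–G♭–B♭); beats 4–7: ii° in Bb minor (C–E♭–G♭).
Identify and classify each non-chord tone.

The harmony at that moment is E♭ minor triad (E♭, G♭, B♭); F5 is not a chord tone.
It is approached by step up from E♭5 and left by step down to E♭5.
Step away and step back to the same note — a neighbor tone (upper neighbor).
The harmony at that moment is C diminished triad (C, E♭, G♭); D♭4 is not a chord tone.
It is approached by step down from E♭4 and left by step up to E♭4.
Step away and step back to the same note — a neighbor tone (lower neighbor).

F5 (beat 2) — neighbor tone; D♭4 (beat 6) — neighbor tone.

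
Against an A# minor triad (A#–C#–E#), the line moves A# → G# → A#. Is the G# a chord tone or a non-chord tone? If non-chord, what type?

The harmony at that moment is A# minor triad (A#, C#, E#); G# is not a chord tone.
It is approached by step down from A# and left by step up to A#.
Step away and step back to the same note — a neighbor tone (lower neighbor).

Non-chord tone — a neighbor tone.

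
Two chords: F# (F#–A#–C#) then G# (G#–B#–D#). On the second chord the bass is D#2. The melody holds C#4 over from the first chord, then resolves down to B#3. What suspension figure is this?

7–6 suspension.

At the second chord the bass is D#2. The suspended C#4 lies a seventh above the bass; after resolving down by step to B#3, the interval above the bass becomes a sixth.
Suspension figures are named by those two intervals: 7–6.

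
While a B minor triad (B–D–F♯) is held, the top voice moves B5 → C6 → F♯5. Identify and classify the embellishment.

The harmony at that moment is B minor triad (B, D, F♯); C6 is not a chord tone.
It is approached by step up from B5 and left by leap down to F♯5.
Step in, leap out — an escape tone.

C6 is an escape tone.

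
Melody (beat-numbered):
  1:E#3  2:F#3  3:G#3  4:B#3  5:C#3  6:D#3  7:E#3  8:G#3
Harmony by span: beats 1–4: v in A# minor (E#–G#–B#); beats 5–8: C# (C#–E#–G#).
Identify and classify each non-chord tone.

F#3 (beat 2) — passing tone; D#3 (beat 6) — passing tone.

The harmony at that moment is E# minor triad (E#, G#, B#); F#3 is not a chord tone.
It is approached by step up from E#3 and left by step up to G#3.
Step in, step out in the same direction — a passing tone.
The harmony at that moment is C# major triad (C#, E#, G#); D#3 is not a chord tone.
It is approached by step up from C#3 and left by step up to E#3.
Step in, step out in the same direction — a passing tone.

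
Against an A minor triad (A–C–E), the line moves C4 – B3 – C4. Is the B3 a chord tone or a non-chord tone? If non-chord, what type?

Non-chord tone — a neighbor tone.

The harmony at that moment is A minor triad (A, C, E); B3 is not a chord tone.
It is approached by step down from C4 and left by step up to C4.
Step away and step back to the same note — a neighbor tone (lower neighbor).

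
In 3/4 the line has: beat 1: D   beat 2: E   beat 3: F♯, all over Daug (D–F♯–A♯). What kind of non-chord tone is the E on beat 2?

Passing tone.

The harmony at that moment is D augmented triad (D, F♯, A♯); E is not a chord tone.
It is approached by step up from D and left by step up to F♯.
Step in, step out in the same direction — a passing tone.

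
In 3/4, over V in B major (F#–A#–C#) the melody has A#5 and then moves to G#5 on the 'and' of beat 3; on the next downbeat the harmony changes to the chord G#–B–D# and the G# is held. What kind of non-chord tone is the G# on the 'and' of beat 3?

The harmony at that moment is F# major triad (F#, A#, C#); G#5 is not a chord tone.
It is approached by step down from A#5 and then sustained as the same pitch into the next harmony.
Arriving early and becoming a chord tone when the harmony changes — an anticipation.

Anticipation.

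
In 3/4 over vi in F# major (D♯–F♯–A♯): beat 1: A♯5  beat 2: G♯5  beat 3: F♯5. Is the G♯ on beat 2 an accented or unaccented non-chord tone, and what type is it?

Unaccented passing tone.

The harmony at that moment is D♯ minor triad (D♯, F♯, A♯); G♯5 is not a chord tone.
It is approached by step down from A♯5 and left by step down to F♯5.
Step in, step out in the same direction — a passing tone.
It falls on a weak beat, so it is unaccented.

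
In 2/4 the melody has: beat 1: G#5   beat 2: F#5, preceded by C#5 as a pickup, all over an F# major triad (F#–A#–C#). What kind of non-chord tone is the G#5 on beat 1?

Appoggiatura.

The harmony at that moment is F# major triad (F#, A#, C#); G#5 is not a chord tone.
It is approached by leap up from C#5 and left by step down to F#5.
Leap in, step out, metrically accented — an appoggiatura.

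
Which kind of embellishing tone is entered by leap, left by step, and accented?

Appoggiatura.

Approach: by leap. Departure: by step. Metric position: strong.
Leap in, step out, in a metrically strong position — an appoggiatura. (It is the mirror image of the escape tone, which steps in and leaps out from a weak position.)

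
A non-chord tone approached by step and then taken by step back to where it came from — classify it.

Neighbor tone.

Approach: by step. Departure: by step in the opposite direction, back to the starting pitch.
Stepwise on both sides but reversing to return to the same chord tone — a neighbor tone. (Had it continued onward in the same direction it would be a passing tone instead.)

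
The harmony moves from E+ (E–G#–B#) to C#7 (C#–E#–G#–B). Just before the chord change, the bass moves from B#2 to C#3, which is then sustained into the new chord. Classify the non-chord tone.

C#3 is an anticipation.

The harmony at that moment is E augmented triad (E, G#, B#); C#3 is not a chord tone.
It is approached by step up from B#2 and then sustained as the same pitch into the next harmony.
Arriving early and becoming a chord tone when the harmony changes — an anticipation.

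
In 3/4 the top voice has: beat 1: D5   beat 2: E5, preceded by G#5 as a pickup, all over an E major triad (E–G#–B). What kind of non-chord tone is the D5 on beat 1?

Appoggiatura.

The harmony at that moment is E major triad (E, G#, B); D5 is not a chord tone.
It is approached by leap down from G#5 and left by step up to E5.
Leap in, step out, metrically accented — an appoggiatura.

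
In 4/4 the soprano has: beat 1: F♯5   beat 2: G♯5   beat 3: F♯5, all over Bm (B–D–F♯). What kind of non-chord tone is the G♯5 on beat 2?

The harmony at that moment is B minor triad (B, D, F♯); G♯5 is not a chord tone.
It is approached by step up from F♯5 and left by step down to F♯5.
Step away and step back to the same note — a neighbor tone (upper neighbor).

Upper neighbor tone.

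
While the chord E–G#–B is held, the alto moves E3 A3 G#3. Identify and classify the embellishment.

The harmony at that moment is E major triad (E, G#, B); A3 is not a chord tone.
It is approached by leap up from E3 and left by step down to G#3.
Leap in, step out — an appoggiatura.

A3 is an appoggiatura.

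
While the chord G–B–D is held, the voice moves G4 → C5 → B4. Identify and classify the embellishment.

The harmony at that moment is G major triad (G, B, D); C5 is not a chord tone.
It is approached by leap up from G4 and left by step down to B4.
Leap in, step out — an appoggiatura.

C5 is an appoggiatura.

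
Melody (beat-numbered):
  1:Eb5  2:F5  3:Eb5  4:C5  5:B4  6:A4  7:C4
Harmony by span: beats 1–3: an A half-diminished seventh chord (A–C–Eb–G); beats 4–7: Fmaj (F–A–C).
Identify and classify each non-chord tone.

F5 (beat 2) — neighbor tone; B4 (beat 5) — passing tone.

The harmony at that moment is A half-diminished seventh chord (A, C, Eb, G); F5 is not a chord tone.
It is approached by step up from Eb5 and left by step down to Eb5.
Step away and step back to the same note — a neighbor tone (upper neighbor).
The harmony at that moment is F major triad (F, A, C); B4 is not a chord tone.
It is approached by step down from C5 and left by step down to A4.
Step in, step out in the same direction — a passing tone.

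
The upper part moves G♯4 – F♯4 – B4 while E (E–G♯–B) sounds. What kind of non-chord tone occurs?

F♯4 is an escape tone.

The harmony at that moment is E major triad (E, G♯, B); F♯4 is not a chord tone.
It is approached by step down from G♯4 and left by leap up to B4.
Step in, leap out — an escape tone.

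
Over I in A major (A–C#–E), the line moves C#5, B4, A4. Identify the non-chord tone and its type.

The harmony at that moment is A major triad (A, C#, E); B4 is not a chord tone.
It is approached by step down from C#5 and left by step down to A4.
Step in, step out in the same direction — a passing tone.

B4 is a passing tone.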